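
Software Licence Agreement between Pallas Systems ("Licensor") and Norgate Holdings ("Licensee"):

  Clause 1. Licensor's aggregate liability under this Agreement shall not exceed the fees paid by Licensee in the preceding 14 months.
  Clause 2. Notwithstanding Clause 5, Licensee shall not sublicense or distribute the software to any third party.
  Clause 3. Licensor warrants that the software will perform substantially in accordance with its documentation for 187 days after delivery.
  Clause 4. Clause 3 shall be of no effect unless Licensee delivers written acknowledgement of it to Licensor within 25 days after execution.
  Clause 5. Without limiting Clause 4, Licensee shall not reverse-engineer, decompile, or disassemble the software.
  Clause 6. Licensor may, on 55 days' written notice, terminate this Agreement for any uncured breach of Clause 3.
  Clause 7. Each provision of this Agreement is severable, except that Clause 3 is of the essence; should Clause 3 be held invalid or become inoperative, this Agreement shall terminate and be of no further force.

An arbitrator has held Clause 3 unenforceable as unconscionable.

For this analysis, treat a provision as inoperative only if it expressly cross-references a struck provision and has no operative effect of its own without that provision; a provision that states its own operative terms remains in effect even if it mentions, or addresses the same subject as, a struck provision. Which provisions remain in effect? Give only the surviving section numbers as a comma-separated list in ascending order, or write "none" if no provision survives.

none

Clause 3 is struck. Clause 4 has no operative effect of its own apart from Clause 3 and is therefore inoperative. Clause 6 has no operative effect of its own apart from Clause 3 and is therefore inoperative. Clause 7 makes Clause 3 an essential term, and Clause 3 is the provision held invalid; under Clause 7, the entire Agreement is therefore void. No provision of the Agreement survives.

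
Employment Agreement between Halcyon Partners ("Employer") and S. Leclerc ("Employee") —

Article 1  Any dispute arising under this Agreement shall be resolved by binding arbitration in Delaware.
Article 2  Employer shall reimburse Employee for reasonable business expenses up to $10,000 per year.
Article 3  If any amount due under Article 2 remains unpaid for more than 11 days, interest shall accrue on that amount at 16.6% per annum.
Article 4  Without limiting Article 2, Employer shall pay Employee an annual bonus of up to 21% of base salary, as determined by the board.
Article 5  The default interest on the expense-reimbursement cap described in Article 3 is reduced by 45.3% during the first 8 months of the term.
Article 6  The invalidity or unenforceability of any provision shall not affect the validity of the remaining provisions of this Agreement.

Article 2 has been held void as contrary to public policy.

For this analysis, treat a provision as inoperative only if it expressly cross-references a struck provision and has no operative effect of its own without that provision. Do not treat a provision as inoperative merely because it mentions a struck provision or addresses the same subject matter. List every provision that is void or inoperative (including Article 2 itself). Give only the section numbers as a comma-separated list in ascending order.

2, 3, 5

Article 2 is struck. Article 3 has no operative effect of its own apart from Article 2 and is therefore inoperative. Article 5 has no operative effect of its own apart from Article 3 and is therefore inoperative. Although Article 4 refers to Article 2, its operative terms do not depend on Article 2, so it remains in effect. Article 6 is a severability clause and preserves every provision that can still be given independent effect. Article 1, Article 4, and Article 6 remain in effect.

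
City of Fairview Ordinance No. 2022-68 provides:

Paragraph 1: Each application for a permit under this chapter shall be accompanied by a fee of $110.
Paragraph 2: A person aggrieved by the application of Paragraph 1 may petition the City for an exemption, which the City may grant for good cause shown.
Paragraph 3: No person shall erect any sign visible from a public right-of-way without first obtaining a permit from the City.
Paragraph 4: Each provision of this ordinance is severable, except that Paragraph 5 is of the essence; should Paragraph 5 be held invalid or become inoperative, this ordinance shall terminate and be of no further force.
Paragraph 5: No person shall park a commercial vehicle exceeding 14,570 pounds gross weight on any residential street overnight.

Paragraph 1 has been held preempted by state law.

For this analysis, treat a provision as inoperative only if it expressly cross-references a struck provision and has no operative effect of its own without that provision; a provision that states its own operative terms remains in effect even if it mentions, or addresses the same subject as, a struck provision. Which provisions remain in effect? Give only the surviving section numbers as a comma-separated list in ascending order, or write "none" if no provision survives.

Paragraph 1 is struck. Paragraph 2 operates only by reference to Paragraph 1, so it falls with Paragraph 1. Paragraph 4 makes Paragraph 5 an essential term, but Paragraph 5 is unaffected, so the severability proviso in Paragraph 4 preserves the remaining provisions. The provisions still in force are Paragraph 3, Paragraph 4, and Paragraph 5.

3, 4, 5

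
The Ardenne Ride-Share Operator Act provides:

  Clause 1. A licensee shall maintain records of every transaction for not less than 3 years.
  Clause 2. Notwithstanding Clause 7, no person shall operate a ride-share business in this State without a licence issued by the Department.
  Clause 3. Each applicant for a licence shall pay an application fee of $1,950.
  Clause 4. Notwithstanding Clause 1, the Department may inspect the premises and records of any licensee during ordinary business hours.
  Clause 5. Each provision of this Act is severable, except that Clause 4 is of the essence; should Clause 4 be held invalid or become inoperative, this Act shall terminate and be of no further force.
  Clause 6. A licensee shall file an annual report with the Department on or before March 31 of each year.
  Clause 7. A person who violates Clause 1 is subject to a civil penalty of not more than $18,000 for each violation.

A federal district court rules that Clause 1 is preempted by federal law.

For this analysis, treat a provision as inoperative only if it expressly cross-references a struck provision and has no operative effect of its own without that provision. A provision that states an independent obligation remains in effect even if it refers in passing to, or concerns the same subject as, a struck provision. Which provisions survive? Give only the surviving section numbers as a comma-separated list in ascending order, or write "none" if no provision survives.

Clause 1 is struck. Clause 7 operates only by reference to Clause 1, so it falls with Clause 1. Clause 2 mentions Clause 7 but its own obligation stands independently of Clause 7, so Clause 2 is not affected. Clause 4 mentions Clause 1 but its own obligation stands independently of Clause 1, so Clause 4 is not affected. Clause 5 makes Clause 4 an essential term, but Clause 4 is unaffected, so the severability proviso in Clause 5 preserves the remaining provisions. Clause 2, Clause 3, Clause 4, Clause 5, and Clause 6 remain in effect.

2, 3, 4, 5, 6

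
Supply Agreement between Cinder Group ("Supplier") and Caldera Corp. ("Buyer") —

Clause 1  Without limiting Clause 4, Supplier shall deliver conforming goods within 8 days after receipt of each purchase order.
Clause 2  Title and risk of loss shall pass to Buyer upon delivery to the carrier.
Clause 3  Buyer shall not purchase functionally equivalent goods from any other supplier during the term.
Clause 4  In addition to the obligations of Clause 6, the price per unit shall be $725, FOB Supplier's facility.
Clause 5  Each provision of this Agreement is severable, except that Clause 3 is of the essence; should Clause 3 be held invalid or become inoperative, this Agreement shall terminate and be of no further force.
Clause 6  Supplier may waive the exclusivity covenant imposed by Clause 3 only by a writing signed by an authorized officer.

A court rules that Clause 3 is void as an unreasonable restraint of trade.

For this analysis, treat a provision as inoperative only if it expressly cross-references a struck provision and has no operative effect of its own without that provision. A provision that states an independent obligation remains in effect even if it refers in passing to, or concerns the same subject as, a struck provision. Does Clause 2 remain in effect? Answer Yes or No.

No

Clause 3 is struck. Clause 6 merely fixes the waiver condition for Clause 3; with Clause 3 gone it has nothing to operate on and falls away. Clause 5 makes Clause 3 an essential term, and Clause 3 is the provision held invalid; under Clause 5, the entire Agreement is therefore void. No provision of the Agreement survives. Clause 2 is among the inoperative provisions, so the answer is no.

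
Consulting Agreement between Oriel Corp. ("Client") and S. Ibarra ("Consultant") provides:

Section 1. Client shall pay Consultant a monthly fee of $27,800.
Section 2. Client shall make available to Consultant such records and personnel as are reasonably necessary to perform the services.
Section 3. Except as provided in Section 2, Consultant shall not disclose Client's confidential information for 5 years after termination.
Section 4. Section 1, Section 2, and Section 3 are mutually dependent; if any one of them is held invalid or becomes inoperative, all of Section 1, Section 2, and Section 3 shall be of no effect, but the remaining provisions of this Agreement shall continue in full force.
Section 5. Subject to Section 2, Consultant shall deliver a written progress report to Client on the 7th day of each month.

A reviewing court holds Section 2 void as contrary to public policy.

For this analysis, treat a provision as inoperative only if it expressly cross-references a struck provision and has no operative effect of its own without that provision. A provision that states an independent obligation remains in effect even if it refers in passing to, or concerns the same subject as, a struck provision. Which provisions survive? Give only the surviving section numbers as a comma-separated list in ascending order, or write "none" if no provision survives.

4, 5

Section 2 is struck. Although Section 5 refers to Section 2, its operative terms do not depend on Section 2, so it remains in effect. No other provision's operative terms depend on Section 2. Section 4 declares Section 1, Section 2, and Section 3 mutually dependent; since one of them has fallen, all of them are of no effect. That brings down Section 1 and Section 3 as well. The remainder continues in force under Section 4. Section 4 and Section 5 remain in effect.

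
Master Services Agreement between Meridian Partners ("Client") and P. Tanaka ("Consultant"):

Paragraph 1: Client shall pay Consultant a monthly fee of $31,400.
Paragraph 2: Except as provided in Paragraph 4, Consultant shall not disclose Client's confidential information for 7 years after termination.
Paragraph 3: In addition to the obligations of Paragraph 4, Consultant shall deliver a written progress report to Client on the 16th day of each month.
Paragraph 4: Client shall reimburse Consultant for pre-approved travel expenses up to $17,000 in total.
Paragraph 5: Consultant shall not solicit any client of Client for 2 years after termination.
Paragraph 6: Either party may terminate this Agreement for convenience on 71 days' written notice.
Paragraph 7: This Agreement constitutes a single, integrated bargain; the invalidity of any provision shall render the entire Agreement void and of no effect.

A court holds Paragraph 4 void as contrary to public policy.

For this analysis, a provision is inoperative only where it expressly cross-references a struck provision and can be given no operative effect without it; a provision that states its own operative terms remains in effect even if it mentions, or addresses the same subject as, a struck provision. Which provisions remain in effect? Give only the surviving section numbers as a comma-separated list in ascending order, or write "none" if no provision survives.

none

Paragraph 4 is struck. No other provision's operative terms depend on Paragraph 4. Paragraph 7 provides that the Agreement is not severable, so the invalidity of any one provision voids the entire Agreement. No provision of the Agreement survives.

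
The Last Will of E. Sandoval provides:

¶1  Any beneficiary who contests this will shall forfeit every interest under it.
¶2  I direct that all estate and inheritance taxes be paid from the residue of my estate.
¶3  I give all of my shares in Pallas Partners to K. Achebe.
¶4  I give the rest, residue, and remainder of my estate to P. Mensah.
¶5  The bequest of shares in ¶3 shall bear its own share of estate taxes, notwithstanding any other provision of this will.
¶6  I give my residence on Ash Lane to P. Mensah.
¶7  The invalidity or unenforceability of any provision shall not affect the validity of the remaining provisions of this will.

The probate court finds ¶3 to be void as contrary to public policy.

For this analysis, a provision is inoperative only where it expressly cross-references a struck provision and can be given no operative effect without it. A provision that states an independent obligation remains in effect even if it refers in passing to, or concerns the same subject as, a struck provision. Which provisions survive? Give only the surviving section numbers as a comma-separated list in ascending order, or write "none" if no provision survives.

1, 2, 4, 6, 7

¶3 is struck. ¶5 merely fixes the tax charge on ¶3; with ¶3 gone it has nothing to operate on and falls away. Under the severability clause in ¶7, the remaining provisions continue in force. The provisions still in force are ¶1, ¶2, ¶4, ¶6, and ¶7.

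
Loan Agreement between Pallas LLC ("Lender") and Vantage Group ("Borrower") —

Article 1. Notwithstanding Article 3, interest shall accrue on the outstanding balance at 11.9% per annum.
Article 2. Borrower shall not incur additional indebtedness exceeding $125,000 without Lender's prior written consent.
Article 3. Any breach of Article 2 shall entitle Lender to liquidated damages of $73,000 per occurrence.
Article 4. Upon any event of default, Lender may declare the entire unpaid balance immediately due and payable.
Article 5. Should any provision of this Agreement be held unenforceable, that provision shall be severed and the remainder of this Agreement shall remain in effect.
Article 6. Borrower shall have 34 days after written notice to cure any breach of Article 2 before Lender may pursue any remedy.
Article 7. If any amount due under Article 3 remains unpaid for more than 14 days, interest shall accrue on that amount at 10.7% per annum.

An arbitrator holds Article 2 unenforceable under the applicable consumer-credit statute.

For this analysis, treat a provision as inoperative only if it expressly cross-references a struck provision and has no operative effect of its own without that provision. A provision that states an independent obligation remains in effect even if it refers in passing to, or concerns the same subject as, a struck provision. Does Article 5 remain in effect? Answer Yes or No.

Article 2 is struck. Article 3 operates only by reference to Article 2, so it falls with Article 2. Article 6 operates only by reference to Article 2, so it falls with Article 2. The whole of Article 7 is the default interest on the liquidated-damages amount, defined by reference to Article 3, so Article 7 cannot stand once Article 3 is removed. Article 1 mentions Article 3 but its own obligation stands independently of Article 3, so Article 1 is not affected. Under the severability clause in Article 5, the remaining provisions continue in force. That leaves Article 1, Article 4, and Article 5 in effect. Article 5 is among the surviving provisions, so the answer is yes.

Yes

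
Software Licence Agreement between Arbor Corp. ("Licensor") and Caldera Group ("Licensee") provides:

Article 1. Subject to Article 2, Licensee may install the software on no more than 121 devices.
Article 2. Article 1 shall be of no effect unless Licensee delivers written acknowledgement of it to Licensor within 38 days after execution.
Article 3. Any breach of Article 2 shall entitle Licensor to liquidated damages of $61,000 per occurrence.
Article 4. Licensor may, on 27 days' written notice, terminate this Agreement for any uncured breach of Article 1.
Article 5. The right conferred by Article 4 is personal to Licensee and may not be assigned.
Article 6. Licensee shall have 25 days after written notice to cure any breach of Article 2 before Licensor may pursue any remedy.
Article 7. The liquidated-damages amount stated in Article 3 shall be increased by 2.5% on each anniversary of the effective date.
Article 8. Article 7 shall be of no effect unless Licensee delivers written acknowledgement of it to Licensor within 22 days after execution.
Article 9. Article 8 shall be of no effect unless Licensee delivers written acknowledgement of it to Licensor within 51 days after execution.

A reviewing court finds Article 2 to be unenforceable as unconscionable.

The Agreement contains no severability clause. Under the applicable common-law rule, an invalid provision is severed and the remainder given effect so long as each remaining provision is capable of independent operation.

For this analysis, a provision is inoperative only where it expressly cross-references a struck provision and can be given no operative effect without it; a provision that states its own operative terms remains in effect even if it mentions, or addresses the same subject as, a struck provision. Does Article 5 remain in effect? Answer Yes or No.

Article 2 is struck. The whole of Article 3 is the liquidated-damages amount, defined by reference to Article 2, so Article 3 cannot stand once Article 2 is removed. The only function of Article 6 is the cure period for breach of Article 2, so it cannot stand once Article 2 is removed. The whole of Article 7 is the escalation of the liquidated-damages amount, defined by reference to Article 3, so Article 7 cannot stand once Article 3 is removed. Article 8 merely fixes the acknowledgement condition for Article 7; with Article 7 gone it has nothing to operate on and falls away. Article 9 operates only by reference to Article 8, so it falls with Article 8. Although Article 1 refers to Article 2, its operative terms do not depend on Article 2, so it remains in effect. Under the stated default rule, only provisions that cannot operate independently fall away; the rest are enforced. The provisions still in force are Article 1, Article 4, and Article 5. Article 5 is among the surviving provisions, so the answer is yes.

Yes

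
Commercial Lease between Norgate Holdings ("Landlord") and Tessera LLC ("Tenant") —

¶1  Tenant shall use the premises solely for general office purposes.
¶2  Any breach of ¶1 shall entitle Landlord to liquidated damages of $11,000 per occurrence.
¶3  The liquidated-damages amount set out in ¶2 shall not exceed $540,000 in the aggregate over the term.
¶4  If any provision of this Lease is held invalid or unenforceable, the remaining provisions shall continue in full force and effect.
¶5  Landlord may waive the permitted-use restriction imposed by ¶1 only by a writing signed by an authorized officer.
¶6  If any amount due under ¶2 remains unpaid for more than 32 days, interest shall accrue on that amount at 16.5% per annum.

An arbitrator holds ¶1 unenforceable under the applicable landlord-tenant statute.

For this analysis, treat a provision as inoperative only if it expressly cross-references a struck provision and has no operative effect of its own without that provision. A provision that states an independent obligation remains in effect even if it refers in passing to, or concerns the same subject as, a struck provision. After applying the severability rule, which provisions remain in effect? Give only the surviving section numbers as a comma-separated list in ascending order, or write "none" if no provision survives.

¶1 is struck. ¶2 does nothing except set the liquidated-damages amount by reference to ¶1; with ¶1 gone it has no independent effect and is inoperative. ¶5 has no operative effect of its own apart from ¶1 and is therefore inoperative. ¶3 operates only by reference to ¶2, so it falls with ¶2. ¶6 has no operative effect of its own apart from ¶2 and is therefore inoperative. Under the severability clause in ¶4, the remaining provisions continue in force. Only ¶4 remains in effect.

4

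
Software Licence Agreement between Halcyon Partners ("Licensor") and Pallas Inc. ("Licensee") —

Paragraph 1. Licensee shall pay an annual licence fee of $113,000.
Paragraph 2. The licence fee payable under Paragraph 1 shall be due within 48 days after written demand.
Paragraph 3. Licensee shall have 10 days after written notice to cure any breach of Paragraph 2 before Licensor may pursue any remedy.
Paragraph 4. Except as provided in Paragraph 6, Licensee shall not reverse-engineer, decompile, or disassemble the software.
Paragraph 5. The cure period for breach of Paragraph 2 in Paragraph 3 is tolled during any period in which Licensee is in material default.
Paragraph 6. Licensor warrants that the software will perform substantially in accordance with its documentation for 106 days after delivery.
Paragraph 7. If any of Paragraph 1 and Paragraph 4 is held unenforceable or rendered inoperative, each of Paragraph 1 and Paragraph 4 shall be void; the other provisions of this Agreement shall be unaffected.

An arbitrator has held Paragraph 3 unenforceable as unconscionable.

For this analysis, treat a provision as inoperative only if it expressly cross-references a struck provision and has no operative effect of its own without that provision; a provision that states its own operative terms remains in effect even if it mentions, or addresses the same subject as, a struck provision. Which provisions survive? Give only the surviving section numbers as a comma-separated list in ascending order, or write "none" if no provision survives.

1, 2, 4, 6, 7

Paragraph 3 is struck. Paragraph 5 does nothing except set the tolling of the cure period for breach of Paragraph 2 by reference to Paragraph 3; with Paragraph 3 gone it has no independent effect and is inoperative. Paragraph 7 ties Paragraph 1 and Paragraph 4 together, but none of those is affected here; the remaining provisions continue in force under Paragraph 7. That leaves Paragraph 1, Paragraph 2, Paragraph 4, Paragraph 6, and Paragraph 7 in effect.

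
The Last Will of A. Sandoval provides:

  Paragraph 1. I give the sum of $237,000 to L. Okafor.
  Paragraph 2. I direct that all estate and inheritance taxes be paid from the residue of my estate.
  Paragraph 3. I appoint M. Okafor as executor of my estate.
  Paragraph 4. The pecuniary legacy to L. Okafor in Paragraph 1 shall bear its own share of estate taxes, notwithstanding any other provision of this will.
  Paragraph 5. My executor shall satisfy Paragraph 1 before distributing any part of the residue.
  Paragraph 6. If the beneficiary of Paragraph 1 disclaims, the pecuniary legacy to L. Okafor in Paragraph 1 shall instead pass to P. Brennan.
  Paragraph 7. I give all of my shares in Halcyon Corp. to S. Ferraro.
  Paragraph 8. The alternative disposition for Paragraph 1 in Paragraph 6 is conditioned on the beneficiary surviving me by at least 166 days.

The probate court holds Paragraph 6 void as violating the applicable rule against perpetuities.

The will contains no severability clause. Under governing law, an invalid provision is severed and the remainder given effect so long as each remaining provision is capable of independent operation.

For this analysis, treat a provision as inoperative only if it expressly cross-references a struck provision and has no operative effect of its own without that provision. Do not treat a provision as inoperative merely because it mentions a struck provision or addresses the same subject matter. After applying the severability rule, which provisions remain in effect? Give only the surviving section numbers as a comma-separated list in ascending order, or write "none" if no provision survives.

Paragraph 6 is struck. Paragraph 8 has no operative effect of its own apart from Paragraph 6 and is therefore inoperative. With no severability clause, the stated default rule severs what cannot stand and enforces each remaining provision that can operate on its own. That leaves Paragraph 1, Paragraph 2, Paragraph 3, Paragraph 4, Paragraph 5, and Paragraph 7 in effect.

1, 2, 3, 4, 5, 7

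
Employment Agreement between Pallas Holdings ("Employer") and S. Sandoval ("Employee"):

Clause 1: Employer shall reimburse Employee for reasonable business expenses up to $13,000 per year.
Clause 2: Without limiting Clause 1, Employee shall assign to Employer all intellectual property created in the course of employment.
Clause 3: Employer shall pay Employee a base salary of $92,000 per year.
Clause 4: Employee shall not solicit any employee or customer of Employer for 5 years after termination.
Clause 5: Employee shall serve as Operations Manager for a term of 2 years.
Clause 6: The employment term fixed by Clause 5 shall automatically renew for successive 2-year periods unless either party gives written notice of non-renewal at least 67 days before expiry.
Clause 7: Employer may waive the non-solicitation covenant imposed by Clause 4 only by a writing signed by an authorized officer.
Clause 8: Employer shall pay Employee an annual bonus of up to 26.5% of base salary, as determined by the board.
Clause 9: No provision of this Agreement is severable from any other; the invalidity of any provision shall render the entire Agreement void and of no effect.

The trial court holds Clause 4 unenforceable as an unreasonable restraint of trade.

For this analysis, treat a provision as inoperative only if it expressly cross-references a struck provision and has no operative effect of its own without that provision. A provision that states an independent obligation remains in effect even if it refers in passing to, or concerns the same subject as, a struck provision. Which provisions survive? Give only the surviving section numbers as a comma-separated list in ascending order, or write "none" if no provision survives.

none

Clause 4 is struck. Clause 7 has no operative effect of its own apart from Clause 4 and is therefore inoperative. Clause 9 provides that the Agreement is not severable, so the invalidity of any one provision voids the entire Agreement. No provision of the Agreement survives.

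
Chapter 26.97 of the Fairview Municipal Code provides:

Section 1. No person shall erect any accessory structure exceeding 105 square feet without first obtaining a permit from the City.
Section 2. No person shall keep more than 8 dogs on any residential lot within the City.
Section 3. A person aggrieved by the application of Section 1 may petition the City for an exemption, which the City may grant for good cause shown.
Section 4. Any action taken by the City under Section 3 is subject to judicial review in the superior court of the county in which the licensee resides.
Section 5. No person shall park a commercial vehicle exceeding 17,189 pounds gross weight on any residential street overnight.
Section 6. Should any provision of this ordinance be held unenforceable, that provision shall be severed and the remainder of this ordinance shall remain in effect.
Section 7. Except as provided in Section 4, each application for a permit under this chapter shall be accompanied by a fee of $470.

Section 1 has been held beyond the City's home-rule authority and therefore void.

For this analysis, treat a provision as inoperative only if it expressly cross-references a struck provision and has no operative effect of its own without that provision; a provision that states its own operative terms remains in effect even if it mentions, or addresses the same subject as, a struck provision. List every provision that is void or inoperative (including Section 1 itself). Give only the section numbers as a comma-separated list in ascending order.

Section 1 is struck. The only function of Section 3 is the exemption procedure for Section 1, so it cannot stand once Section 1 is removed. The only function of Section 4 is the judicial-review right for Section 3, so it cannot stand once Section 3 is removed. Section 7 mentions Section 4 but its own obligation stands independently of Section 4, so Section 7 is not affected. Section 6 is a severability clause and preserves every provision that can still be given independent effect. The provisions still in force are Section 2, Section 5, Section 6, and Section 7.

1, 3, 4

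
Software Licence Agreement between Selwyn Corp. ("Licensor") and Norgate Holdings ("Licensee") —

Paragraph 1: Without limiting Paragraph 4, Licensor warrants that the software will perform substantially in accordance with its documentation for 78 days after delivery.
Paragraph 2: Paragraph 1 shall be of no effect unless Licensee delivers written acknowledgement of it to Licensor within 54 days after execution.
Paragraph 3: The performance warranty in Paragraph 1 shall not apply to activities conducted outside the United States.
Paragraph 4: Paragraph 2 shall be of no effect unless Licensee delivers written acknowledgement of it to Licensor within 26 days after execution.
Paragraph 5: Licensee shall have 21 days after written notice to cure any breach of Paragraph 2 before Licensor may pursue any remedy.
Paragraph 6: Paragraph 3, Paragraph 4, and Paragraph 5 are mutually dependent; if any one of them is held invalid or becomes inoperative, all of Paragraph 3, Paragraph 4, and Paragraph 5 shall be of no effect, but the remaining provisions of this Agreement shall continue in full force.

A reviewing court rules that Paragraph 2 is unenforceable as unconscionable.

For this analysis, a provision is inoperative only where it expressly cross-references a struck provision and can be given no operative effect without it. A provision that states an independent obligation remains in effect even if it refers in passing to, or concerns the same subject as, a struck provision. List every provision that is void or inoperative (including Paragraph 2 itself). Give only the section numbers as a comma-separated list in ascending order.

Paragraph 2 is struck. Paragraph 4 merely fixes the acknowledgement condition for Paragraph 2; with Paragraph 2 gone it has nothing to operate on and falls away. The only function of Paragraph 5 is the cure period for breach of Paragraph 2, so it cannot stand once Paragraph 2 is removed. Although Paragraph 1 refers to Paragraph 4, its operative terms do not depend on Paragraph 4, so it remains in effect. Paragraph 6 declares Paragraph 3, Paragraph 4, and Paragraph 5 mutually dependent; since one of them has fallen, all of them are of no effect. That brings down Paragraph 3 as well. The remainder continues in force under Paragraph 6. That leaves Paragraph 1 and Paragraph 6 in effect.

2, 3, 4, 5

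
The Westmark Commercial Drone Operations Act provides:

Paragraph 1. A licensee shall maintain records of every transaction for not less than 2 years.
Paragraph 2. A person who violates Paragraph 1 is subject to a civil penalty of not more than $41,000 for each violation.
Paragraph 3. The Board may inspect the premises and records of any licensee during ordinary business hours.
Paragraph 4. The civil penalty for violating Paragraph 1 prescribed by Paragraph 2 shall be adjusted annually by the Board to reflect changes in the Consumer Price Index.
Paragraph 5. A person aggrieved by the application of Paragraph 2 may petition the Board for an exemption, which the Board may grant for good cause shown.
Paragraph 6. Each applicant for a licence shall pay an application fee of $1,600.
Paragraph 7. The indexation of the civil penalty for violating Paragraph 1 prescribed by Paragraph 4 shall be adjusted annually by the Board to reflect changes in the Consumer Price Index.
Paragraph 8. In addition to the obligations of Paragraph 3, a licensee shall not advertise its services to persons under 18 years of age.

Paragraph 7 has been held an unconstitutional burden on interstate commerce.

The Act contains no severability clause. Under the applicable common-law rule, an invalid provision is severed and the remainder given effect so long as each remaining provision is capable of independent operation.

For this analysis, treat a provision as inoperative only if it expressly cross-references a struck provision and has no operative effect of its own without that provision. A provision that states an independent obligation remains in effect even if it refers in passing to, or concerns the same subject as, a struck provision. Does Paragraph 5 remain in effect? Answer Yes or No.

Yes

Paragraph 7 is struck. No other provision's operative terms depend on Paragraph 7. With no severability clause, the stated default rule severs what cannot stand and enforces each remaining provision that can operate on its own. The provisions still in force are Paragraph 1, Paragraph 2, Paragraph 3, Paragraph 4, Paragraph 5, Paragraph 6, and Paragraph 8. Paragraph 5 is among the surviving provisions, so the answer is yes.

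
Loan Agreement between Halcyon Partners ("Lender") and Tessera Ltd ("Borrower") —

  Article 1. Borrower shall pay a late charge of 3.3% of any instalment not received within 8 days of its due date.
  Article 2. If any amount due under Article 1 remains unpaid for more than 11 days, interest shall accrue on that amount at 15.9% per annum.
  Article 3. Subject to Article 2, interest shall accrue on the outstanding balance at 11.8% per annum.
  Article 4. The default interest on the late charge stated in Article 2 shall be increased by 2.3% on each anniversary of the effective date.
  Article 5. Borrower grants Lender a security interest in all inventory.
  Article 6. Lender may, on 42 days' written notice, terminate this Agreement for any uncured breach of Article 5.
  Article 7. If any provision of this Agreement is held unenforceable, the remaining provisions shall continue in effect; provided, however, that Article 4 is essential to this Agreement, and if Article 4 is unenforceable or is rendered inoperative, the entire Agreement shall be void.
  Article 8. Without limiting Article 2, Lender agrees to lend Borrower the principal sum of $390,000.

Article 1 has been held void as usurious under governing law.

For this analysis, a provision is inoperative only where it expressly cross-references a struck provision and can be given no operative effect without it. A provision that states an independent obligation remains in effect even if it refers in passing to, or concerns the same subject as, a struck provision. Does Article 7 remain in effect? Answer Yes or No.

No

Article 1 is struck. Article 2 has no operative effect of its own apart from Article 1 and is therefore inoperative. Article 4 does nothing except set the escalation of the default interest on the late charge by reference to Article 2; with Article 2 gone it has no independent effect and is inoperative. Article 7 makes Article 4 an essential term, and Article 4 has been rendered inoperative by the cascade; under Article 7, the entire Agreement is therefore void. No provision of the Agreement survives. Article 7 is among the inoperative provisions, so the answer is no.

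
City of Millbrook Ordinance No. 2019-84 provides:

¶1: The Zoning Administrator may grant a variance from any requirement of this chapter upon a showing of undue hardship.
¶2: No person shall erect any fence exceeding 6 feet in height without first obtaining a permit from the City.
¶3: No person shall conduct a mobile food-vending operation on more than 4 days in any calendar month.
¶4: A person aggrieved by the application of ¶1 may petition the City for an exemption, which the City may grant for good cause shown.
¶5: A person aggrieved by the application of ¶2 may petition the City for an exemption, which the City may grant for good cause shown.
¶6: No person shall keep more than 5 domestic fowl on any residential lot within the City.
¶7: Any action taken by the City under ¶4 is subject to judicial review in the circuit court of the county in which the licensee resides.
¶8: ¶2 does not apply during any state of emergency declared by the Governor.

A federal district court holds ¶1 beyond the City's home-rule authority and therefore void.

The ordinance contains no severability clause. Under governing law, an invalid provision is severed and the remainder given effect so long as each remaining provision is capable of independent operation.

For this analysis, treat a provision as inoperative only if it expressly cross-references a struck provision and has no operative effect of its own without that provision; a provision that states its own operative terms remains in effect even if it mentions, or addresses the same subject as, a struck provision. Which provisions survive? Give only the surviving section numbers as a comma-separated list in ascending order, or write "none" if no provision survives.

¶1 is struck. ¶4 merely fixes the exemption procedure for ¶1; with ¶1 gone it has nothing to operate on and falls away. ¶7 has no operative effect of its own apart from ¶4 and is therefore inoperative. With no severability clause, the stated default rule severs what cannot stand and enforces each remaining provision that can operate on its own. That leaves ¶2, ¶3, ¶5, ¶6, and ¶8 in effect.

2, 3, 5, 6, 8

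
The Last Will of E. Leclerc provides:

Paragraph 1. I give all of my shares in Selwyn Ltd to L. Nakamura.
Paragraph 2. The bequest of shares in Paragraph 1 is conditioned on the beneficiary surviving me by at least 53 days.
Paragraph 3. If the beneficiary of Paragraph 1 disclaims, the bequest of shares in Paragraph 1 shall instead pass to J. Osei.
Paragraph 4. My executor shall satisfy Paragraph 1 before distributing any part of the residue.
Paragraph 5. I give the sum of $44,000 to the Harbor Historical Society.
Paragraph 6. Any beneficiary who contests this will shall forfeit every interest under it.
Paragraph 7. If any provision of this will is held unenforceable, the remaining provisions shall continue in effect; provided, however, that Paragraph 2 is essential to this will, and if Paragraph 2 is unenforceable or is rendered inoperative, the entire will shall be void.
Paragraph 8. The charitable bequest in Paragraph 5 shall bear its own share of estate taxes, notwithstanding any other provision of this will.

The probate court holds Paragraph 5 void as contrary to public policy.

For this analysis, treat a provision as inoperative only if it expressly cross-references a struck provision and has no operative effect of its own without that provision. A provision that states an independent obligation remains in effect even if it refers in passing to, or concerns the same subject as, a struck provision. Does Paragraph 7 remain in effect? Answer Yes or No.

Yes

Paragraph 5 is struck. The only function of Paragraph 8 is the tax charge on Paragraph 5, so it cannot stand once Paragraph 5 is removed. Paragraph 7 makes Paragraph 2 an essential term, but Paragraph 2 is unaffected, so the severability proviso in Paragraph 7 preserves the remaining provisions. That leaves Paragraph 1, Paragraph 2, Paragraph 3, Paragraph 4, Paragraph 6, and Paragraph 7 in effect. Paragraph 7 is among the surviving provisions, so the answer is yes.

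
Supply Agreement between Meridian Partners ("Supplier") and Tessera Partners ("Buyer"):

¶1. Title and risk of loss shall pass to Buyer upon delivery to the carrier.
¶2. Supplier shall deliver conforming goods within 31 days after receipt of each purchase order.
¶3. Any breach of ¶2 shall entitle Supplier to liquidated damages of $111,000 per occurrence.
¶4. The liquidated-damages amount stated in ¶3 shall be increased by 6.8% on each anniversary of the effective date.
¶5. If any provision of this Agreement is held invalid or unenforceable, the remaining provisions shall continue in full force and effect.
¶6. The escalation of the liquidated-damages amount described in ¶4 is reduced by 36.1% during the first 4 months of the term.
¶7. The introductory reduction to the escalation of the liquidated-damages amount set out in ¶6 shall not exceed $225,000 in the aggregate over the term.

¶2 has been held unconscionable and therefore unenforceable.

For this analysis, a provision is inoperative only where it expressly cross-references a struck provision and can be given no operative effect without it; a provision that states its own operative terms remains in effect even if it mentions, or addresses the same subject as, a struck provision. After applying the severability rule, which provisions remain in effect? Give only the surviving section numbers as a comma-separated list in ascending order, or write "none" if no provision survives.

¶2 is struck. ¶3 has no operative effect of its own apart from ¶2 and is therefore inoperative. ¶4 has no operative effect of its own apart from ¶3 and is therefore inoperative. ¶6 does nothing except set the introductory reduction to the escalation of the liquidated-damages amount by reference to ¶4; with ¶4 gone it has no independent effect and is inoperative. ¶7 has no operative effect of its own apart from ¶6 and is therefore inoperative. ¶5 is a severability clause and preserves every provision that can still be given independent effect. That leaves ¶1 and ¶5 in effect.

1, 5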